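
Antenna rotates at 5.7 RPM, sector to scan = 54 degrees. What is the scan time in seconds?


t = 54 / (5.7 * 360) * 60 = 1.58 s

1.58 s


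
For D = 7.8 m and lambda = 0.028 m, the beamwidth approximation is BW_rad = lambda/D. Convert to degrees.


BW_rad = 0.028 / 7.8 = 0.00359
BW_deg = 0.21 degrees

0.21 degrees


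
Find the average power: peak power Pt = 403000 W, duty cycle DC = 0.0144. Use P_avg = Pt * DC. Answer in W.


P_avg = 403000 * 0.0144 = 5803.2 W

5803.2 W


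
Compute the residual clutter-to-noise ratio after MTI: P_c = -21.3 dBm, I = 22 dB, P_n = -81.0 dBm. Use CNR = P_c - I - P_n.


CNR = -21.3 - 22 - (-81.0) = 37.7 dB

37.7 dB


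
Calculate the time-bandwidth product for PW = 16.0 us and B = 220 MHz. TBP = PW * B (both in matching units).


TBP = 16.0 * 220 = 3520.0

3520.0


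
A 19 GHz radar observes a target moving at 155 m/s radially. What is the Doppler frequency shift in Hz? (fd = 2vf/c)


fd = 2 * 155 * 19000000000.0 / 3e8 = 19633.3 Hz

19633.3 Hz


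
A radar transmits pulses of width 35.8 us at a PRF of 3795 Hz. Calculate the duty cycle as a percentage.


DC = 35.8e-6 * 3795 * 100 = 13.59%

13.59%


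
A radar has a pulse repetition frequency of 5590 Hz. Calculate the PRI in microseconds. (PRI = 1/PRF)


PRI = 1/5590 = 0.0001788909 s = 178.9 us

178.9 us


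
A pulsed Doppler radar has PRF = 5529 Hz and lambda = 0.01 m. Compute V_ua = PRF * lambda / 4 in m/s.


V_ua = 5529 * 0.01 / 4 = 13.8 m/s

13.8 m/s


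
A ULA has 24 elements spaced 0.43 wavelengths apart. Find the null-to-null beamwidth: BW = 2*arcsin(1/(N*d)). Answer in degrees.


1/(N*d) = 1/(24*0.43) = 0.096899
BW = 2*arcsin(0.096899) = 11.1 degrees

11.1 degrees


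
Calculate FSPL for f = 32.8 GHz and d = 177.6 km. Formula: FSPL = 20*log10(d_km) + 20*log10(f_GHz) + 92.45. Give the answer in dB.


20*log10(177.6) = 44.99
20*log10(32.8) = 30.32
FSPL = 167.8 dB

167.8 dB


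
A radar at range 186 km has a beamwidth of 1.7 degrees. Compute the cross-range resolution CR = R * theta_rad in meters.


BW_rad = 0.029670597
CR = 186000 * 0.029670597 = 5518.7 m

5518.7 m


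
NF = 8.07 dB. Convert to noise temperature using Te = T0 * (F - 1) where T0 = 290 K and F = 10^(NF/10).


NF_lin = 10^(8.07/10) = 6.412096
Te = 290 * (6.412096 - 1) = 1569.5 K

1569.5 K


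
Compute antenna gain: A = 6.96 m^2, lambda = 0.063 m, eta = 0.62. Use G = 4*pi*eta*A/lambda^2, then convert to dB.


G_linear = 4*pi*0.62*6.96/0.063^2 = 13662.48
G_dB = 10*log10(13662.48) = 41.4 dB

41.4 dB


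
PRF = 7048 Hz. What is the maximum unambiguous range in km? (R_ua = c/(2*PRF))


R_ua = 3e8 / (2 * 7048) = 21282.6 m = 21.3 km

21.3 km


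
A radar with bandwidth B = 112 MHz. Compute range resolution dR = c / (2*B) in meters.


dR = 3e8 / (2 * 112000000.0) = 1.34 m

1.34 m


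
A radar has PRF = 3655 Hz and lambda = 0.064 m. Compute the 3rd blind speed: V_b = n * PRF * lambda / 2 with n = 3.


V_blind = 3 * 3655 * 0.064 / 2 = 350.9 m/s

350.9 m/s


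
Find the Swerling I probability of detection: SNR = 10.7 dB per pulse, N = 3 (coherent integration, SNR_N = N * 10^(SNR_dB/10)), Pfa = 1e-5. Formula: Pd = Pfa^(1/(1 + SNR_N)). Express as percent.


SNR_lin = 10^(10.7/10) = 11.74898
SNR_N = 3 * 11.74898 = 35.24694
1/(1 + SNR_N) = 1/36.24694 = 0.0275885
Pd = (1e-5)^0.0275885 = 0.72788
Pd = 72.8%

72.8%


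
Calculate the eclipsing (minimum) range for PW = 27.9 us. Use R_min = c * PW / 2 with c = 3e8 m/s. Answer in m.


R_min = 3e8 * 27.9e-6 / 2 = 4185.0 m

4185.0 m


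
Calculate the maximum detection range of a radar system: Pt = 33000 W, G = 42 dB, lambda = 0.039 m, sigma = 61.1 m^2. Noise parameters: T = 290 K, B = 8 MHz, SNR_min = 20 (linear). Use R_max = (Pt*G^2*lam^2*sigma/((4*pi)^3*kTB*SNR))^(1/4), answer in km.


G_lin = 10^(42/10) = 15848.931925
R^4 = 33000 * 15848.931925^2 * 0.039^2 * 61.1 / ((4*pi)^3 * 1.38e-23 * 290 * 8000000.0 * 20)
R^4 = 6.06258e20 m^4
R_max = (6.06258e20)^(1/4) = 156915.0 m = 156.9 km

156.9 km


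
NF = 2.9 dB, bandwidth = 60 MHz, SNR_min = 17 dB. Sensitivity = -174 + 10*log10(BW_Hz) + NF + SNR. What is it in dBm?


10*log10(60000000.0) = 77.78
S = -174 + 77.78 + 2.9 + 17 = -76.3 dBm

-76.3 dBm


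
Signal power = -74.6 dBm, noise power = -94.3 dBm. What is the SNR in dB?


SNR = -74.6 - (-94.3) = 19.7 dB

19.7 dB


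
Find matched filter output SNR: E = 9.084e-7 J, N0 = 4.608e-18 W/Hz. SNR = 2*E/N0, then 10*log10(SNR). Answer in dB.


SNR_lin = 2 * 9.084e-7 / 4.608e-18 = 3.943e11
SNR_dB = 10*log10(3.943e11) = 116.0 dB

116.0 dB


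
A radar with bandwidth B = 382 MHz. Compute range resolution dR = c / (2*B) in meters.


dR = 3e8 / (2 * 382000000.0) = 0.39 m

0.39 m


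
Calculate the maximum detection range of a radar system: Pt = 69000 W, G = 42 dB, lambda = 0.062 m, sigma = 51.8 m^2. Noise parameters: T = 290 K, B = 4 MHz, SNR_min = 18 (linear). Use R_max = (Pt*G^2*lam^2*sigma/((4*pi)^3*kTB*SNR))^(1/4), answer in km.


G_lin = 10^(42/10) = 15848.931925
R^4 = 69000 * 15848.931925^2 * 0.062^2 * 51.8 / ((4*pi)^3 * 1.38e-23 * 290 * 4000000.0 * 18)
R^4 = 6.03564e21 m^4
R_max = (6.03564e21)^(1/4) = 278728.1 m = 278.7 km

278.7 km


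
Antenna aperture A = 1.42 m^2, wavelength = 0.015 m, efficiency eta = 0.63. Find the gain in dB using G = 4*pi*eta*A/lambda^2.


G_linear = 4*pi*0.63*1.42/0.015^2 = 49963.89
G_dB = 10*log10(49963.89) = 47.0 dB

47.0 dB


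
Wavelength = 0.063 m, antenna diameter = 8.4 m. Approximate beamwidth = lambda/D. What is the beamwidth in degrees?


BW_rad = 0.063 / 8.4 = 0.0075
BW_deg = 0.43 degrees

0.43 degrees


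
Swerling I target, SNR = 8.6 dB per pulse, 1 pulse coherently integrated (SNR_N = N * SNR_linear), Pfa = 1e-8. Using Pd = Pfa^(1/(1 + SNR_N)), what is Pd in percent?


SNR_lin = 10^(8.6/10) = 7.24436
SNR_N = 1 * 7.24436 = 7.24436
1/(1 + SNR_N) = 1/8.24436 = 0.121295
Pd = (1e-8)^0.121295 = 0.10706
Pd = 10.7%

10.7%


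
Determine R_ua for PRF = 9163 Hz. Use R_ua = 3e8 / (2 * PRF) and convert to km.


R_ua = 3e8 / (2 * 9163) = 16370.2 m = 16.4 km

16.4 km


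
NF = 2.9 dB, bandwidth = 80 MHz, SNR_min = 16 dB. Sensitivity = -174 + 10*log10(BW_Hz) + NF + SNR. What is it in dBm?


10*log10(80000000.0) = 79.03
S = -174 + 79.03 + 2.9 + 16 = -76.1 dBm

-76.1 dBm


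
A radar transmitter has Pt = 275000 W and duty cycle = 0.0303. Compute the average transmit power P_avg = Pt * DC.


P_avg = 275000 * 0.0303 = 8332.5 W

8332.5 W


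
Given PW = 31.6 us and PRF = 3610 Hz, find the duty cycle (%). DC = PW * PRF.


DC = 31.6e-6 * 3610 * 100 = 11.41%

11.41%


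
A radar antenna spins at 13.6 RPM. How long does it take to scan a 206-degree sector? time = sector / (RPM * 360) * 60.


t = 206 / (13.6 * 360) * 60 = 2.52 s

2.52 s


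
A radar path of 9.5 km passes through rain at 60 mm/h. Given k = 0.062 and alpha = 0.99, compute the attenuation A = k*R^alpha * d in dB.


gamma = 0.062 * 60^0.99 = 3.570766 dB/km
A = 3.570766 * 9.5 = 33.92 dB

33.92 dB


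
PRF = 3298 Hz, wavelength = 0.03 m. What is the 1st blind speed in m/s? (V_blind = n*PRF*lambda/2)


V_blind = 1 * 3298 * 0.03 / 2 = 49.5 m/s

49.5 m/s


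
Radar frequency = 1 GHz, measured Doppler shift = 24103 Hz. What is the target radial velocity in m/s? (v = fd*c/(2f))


v = 24103 * 3e8 / (2 * 1000000000.0) = 3615.5 m/s

3615.5 m/s


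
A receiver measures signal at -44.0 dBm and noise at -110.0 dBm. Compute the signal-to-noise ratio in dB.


SNR = -44.0 - (-110.0) = 66.0 dB

66.0 dB


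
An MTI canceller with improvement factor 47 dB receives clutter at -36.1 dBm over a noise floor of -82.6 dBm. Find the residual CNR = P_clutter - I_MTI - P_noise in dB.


CNR = -36.1 - 47 - (-82.6) = -0.5 dB

-0.5 dB


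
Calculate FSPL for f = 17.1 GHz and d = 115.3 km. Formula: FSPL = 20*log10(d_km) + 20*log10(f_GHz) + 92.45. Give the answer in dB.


20*log10(115.3) = 41.24
20*log10(17.1) = 24.66
FSPL = 158.3 dB

158.3 dB


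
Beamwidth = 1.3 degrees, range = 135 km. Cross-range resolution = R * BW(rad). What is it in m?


BW_rad = 0.02268928
CR = 135000 * 0.02268928 = 3063.1 m

3063.1 m


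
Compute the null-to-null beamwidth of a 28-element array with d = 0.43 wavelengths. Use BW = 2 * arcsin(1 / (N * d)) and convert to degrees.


1/(N*d) = 1/(28*0.43) = 0.083056
BW = 2*arcsin(0.083056) = 9.5 degrees

9.5 degrees


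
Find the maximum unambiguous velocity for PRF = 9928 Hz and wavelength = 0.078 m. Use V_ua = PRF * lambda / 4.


V_ua = 9928 * 0.078 / 4 = 193.6 m/s

193.6 m/s


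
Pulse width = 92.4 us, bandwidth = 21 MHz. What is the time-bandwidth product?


TBP = 92.4 * 21 = 1940.4

1940.4


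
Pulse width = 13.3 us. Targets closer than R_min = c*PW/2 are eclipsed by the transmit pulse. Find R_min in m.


R_min = 3e8 * 13.3e-6 / 2 = 1995.0 m

1995.0 m


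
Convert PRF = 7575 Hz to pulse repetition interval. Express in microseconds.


PRI = 1/7575 = 0.0001320132 s = 132.0 us

132.0 us


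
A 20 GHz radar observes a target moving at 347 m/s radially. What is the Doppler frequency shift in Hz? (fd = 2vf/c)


fd = 2 * 347 * 20000000000.0 / 3e8 = 46266.7 Hz

46266.7 Hz


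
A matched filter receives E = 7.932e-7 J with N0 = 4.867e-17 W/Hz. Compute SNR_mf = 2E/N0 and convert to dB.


SNR_lin = 2 * 7.932e-7 / 4.867e-17 = 3.26e10
SNR_dB = 10*log10(3.26e10) = 105.1 dB

105.1 dB


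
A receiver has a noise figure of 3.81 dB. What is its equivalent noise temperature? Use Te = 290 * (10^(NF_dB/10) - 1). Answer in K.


NF_lin = 10^(3.81/10) = 2.404363
Te = 290 * (2.404363 - 1) = 407.3 K

407.3 K


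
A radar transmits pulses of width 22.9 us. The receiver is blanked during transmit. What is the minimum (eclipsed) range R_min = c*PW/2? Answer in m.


R_min = 3e8 * 22.9e-6 / 2 = 3435.0 m

3435.0 m


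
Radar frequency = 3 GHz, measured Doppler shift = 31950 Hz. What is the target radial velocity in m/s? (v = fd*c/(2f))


v = 31950 * 3e8 / (2 * 3000000000.0) = 1597.5 m/s

1597.5 m/s


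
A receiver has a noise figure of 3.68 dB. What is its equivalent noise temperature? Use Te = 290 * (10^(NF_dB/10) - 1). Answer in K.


NF_lin = 10^(3.68/10) = 2.333458
Te = 290 * (2.333458 - 1) = 386.7 K

386.7 K


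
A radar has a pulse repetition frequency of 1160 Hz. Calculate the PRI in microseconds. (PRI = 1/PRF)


PRI = 1/1160 = 0.000862069 s = 862.1 us

862.1 us


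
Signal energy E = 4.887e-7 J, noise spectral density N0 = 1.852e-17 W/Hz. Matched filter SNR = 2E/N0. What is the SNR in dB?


SNR_lin = 2 * 4.887e-7 / 1.852e-17 = 5.278e10
SNR_dB = 10*log10(5.278e10) = 107.2 dB

107.2 dB


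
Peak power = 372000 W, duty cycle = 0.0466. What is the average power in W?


P_avg = 372000 * 0.0466 = 17335.2 W

17335.2 W


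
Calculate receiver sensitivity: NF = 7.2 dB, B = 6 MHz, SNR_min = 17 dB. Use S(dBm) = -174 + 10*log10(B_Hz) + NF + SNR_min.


10*log10(6000000.0) = 67.78
S = -174 + 67.78 + 7.2 + 17 = -82.0 dBm

-82.0 dBm


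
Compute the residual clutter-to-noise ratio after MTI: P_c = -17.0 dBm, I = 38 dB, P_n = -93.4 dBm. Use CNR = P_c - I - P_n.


CNR = -17.0 - 38 - (-93.4) = 38.4 dB

38.4 dB


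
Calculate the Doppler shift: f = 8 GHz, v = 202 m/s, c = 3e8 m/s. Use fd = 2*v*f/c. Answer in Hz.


fd = 2 * 202 * 8000000000.0 / 3e8 = 10773.3 Hz

10773.3 Hz


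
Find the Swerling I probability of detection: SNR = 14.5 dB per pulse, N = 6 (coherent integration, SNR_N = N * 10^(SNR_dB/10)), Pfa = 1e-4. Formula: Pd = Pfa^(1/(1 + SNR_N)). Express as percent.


SNR_lin = 10^(14.5/10) = 28.18383
SNR_N = 6 * 28.18383 = 169.10298
1/(1 + SNR_N) = 1/170.10298 = 0.0058788
Pd = (1e-4)^0.0058788 = 0.94729
Pd = 94.7%

94.7%


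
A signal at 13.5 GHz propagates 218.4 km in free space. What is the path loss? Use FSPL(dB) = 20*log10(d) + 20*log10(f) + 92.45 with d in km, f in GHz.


20*log10(218.4) = 46.79
20*log10(13.5) = 22.61
FSPL = 161.8 dB

161.8 dB


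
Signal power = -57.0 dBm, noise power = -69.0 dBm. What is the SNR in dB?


SNR = -57.0 - (-69.0) = 12.0 dB

12.0 dB


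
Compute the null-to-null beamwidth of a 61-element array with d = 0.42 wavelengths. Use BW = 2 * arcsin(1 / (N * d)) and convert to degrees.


1/(N*d) = 1/(61*0.42) = 0.039032
BW = 2*arcsin(0.039032) = 4.5 degrees

4.5 degrees


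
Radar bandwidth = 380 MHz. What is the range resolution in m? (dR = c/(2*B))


dR = 3e8 / (2 * 380000000.0) = 0.39 m

0.39 m


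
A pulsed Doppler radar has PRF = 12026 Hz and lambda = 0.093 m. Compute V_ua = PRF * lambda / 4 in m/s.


V_ua = 12026 * 0.093 / 4 = 279.6 m/s

279.6 m/s


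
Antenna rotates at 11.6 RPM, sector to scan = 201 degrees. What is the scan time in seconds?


t = 201 / (11.6 * 360) * 60 = 2.89 s

2.89 s


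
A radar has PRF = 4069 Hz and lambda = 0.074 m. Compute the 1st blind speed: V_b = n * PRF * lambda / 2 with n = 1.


V_blind = 1 * 4069 * 0.074 / 2 = 150.6 m/s

150.6 m/s


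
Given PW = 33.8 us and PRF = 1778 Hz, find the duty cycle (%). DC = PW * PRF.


DC = 33.8e-6 * 1778 * 100 = 6.01%

6.01%


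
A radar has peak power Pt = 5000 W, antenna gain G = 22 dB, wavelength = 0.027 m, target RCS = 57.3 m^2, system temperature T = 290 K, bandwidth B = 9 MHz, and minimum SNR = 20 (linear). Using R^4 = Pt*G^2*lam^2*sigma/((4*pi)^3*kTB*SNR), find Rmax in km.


G_lin = 10^(22/10) = 158.489319
R^4 = 5000 * 158.489319^2 * 0.027^2 * 57.3 / ((4*pi)^3 * 1.38e-23 * 290 * 9000000.0 * 20)
R^4 = 3.67006e15 m^4
R_max = (3.67006e15)^(1/4) = 7783.4 m = 7.8 km

7.8 km


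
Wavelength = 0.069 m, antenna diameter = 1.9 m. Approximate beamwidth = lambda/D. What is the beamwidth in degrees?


BW_rad = 0.069 / 1.9 = 0.036316
BW_deg = 2.08 degrees

2.08 degrees


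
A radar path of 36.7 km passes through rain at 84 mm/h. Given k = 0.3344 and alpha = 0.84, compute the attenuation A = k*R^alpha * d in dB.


gamma = 0.3344 * 84^0.84 = 13.824864 dB/km
A = 13.824864 * 36.7 = 507.37 dB

507.37 dB


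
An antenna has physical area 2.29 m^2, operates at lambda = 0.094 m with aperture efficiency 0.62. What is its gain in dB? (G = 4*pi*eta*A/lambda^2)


G_linear = 4*pi*0.62*2.29/0.094^2 = 2019.21
G_dB = 10*log10(2019.21) = 33.1 dB

33.1 dB


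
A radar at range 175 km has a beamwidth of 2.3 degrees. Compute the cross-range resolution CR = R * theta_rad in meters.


BW_rad = 0.040142573
CR = 175000 * 0.040142573 = 7025.0 m

7025.0 m


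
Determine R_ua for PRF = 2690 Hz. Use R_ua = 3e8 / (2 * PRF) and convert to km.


R_ua = 3e8 / (2 * 2690) = 55762.1 m = 55.8 km

55.8 km


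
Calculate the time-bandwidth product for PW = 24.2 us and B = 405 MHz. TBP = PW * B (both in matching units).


TBP = 24.2 * 405 = 9801.0

9801.0


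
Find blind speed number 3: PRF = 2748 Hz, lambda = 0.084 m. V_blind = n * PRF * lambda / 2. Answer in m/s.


V_blind = 3 * 2748 * 0.084 / 2 = 346.2 m/s

346.2 m/s


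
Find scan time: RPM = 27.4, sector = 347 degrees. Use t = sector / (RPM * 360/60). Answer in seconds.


t = 347 / (27.4 * 360) * 60 = 2.11 s

2.11 s


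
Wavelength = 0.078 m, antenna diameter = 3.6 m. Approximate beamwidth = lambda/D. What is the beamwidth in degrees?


BW_rad = 0.078 / 3.6 = 0.021667
BW_deg = 1.24 degrees

1.24 degrees


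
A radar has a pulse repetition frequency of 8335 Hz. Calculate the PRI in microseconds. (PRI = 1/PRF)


PRI = 1/8335 = 0.000119976 s = 120.0 us

120.0 us


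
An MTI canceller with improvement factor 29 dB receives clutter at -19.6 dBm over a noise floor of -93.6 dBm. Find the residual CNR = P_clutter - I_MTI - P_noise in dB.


CNR = -19.6 - 29 - (-93.6) = 45.0 dB

45.0 dB


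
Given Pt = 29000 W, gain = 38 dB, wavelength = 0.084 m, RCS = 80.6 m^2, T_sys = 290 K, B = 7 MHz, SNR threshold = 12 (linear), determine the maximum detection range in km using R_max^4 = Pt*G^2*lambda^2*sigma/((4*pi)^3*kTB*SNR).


G_lin = 10^(38/10) = 6309.573445
R^4 = 29000 * 6309.573445^2 * 0.084^2 * 80.6 / ((4*pi)^3 * 1.38e-23 * 290 * 7000000.0 * 12)
R^4 = 9.84251e20 m^4
R_max = (9.84251e20)^(1/4) = 177123.6 m = 177.1 km

177.1 km


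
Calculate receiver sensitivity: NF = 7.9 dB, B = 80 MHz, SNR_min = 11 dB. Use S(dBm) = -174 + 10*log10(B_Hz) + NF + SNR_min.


10*log10(80000000.0) = 79.03
S = -174 + 79.03 + 7.9 + 11 = -76.1 dBm

-76.1 dBm


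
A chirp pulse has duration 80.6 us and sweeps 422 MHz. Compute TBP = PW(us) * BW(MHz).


TBP = 80.6 * 422 = 34013.2

34013.2


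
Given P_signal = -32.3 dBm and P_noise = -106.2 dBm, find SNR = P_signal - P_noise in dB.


SNR = -32.3 - (-106.2) = 73.9 dB

73.9 dB


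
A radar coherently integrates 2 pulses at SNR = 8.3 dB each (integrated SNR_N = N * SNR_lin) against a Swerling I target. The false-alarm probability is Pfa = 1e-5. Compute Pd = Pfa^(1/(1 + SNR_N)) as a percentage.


SNR_lin = 10^(8.3/10) = 6.76083
SNR_N = 2 * 6.76083 = 13.52166
1/(1 + SNR_N) = 1/14.52166 = 0.0688627
Pd = (1e-5)^0.0688627 = 0.45257
Pd = 45.3%

45.3%


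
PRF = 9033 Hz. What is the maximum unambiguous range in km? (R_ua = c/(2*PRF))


R_ua = 3e8 / (2 * 9033) = 16605.8 m = 16.6 km

16.6 km


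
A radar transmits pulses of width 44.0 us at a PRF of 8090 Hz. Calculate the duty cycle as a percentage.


DC = 44.0e-6 * 8090 * 100 = 35.6%

35.6%


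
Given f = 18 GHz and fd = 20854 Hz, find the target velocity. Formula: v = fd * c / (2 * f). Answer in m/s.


v = 20854 * 3e8 / (2 * 18000000000.0) = 173.8 m/s

173.8 m/s


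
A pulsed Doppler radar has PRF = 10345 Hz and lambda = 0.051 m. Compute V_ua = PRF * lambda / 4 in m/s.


V_ua = 10345 * 0.051 / 4 = 131.9 m/s

131.9 m/s


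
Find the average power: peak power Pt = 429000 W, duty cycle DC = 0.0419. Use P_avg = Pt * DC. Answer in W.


P_avg = 429000 * 0.0419 = 17975.1 W

17975.1 W


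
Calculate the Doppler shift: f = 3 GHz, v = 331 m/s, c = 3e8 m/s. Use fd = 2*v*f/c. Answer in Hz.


fd = 2 * 331 * 3000000000.0 / 3e8 = 6620.0 Hz

6620.0 Hz


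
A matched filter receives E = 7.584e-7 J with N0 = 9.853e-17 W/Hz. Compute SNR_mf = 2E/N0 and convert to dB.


SNR_lin = 2 * 7.584e-7 / 9.853e-17 = 1.539e10
SNR_dB = 10*log10(1.539e10) = 101.9 dB

101.9 dB


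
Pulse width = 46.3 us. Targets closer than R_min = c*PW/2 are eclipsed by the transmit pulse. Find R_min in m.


R_min = 3e8 * 46.3e-6 / 2 = 6945.0 m

6945.0 m


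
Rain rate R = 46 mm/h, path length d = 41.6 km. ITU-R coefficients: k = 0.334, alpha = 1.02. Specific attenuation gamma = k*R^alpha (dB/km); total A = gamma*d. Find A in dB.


gamma = 0.334 * 46^1.02 = 16.58668 dB/km
A = 16.58668 * 41.6 = 690.01 dB

690.01 dB


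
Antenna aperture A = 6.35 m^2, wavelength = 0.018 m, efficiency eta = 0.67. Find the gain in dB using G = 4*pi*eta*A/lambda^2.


G_linear = 4*pi*0.67*6.35/0.018^2 = 165011.18
G_dB = 10*log10(165011.18) = 52.2 dB

52.2 dB


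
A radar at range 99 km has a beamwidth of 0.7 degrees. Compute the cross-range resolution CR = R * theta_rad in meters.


BW_rad = 0.012217305
CR = 99000 * 0.012217305 = 1209.5 m

1209.5 m


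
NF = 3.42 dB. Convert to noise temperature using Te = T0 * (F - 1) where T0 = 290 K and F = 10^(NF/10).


NF_lin = 10^(3.42/10) = 2.19786
Te = 290 * (2.19786 - 1) = 347.4 K

347.4 K


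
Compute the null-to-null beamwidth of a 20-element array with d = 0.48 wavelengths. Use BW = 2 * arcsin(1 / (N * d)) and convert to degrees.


1/(N*d) = 1/(20*0.48) = 0.104167
BW = 2*arcsin(0.104167) = 12.0 degrees

12.0 degrees


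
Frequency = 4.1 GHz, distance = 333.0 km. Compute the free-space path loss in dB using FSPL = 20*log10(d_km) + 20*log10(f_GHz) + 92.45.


20*log10(333.0) = 50.45
20*log10(4.1) = 12.26
FSPL = 155.2 dB

155.2 dB


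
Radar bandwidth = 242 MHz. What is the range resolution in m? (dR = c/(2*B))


dR = 3e8 / (2 * 242000000.0) = 0.62 m

0.62 m


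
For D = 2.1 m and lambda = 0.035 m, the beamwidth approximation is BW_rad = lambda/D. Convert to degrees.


BW_rad = 0.035 / 2.1 = 0.016667
BW_deg = 0.95 degrees

0.95 degrees


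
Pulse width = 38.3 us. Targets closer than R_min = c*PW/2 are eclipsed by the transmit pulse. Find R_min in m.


R_min = 3e8 * 38.3e-6 / 2 = 5745.0 m

5745.0 m


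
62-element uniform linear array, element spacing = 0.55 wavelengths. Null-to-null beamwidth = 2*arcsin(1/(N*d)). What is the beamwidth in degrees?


1/(N*d) = 1/(62*0.55) = 0.029326
BW = 2*arcsin(0.029326) = 3.4 degrees

3.4 degrees


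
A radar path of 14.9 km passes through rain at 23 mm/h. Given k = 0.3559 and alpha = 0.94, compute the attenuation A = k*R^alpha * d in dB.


gamma = 0.3559 * 23^0.94 = 6.781912 dB/km
A = 6.781912 * 14.9 = 101.05 dB

101.05 dB


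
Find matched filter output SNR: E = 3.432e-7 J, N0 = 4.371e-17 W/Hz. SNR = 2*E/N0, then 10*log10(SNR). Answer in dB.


SNR_lin = 2 * 3.432e-7 / 4.371e-17 = 1.57e10
SNR_dB = 10*log10(1.57e10) = 102.0 dB

102.0 dB


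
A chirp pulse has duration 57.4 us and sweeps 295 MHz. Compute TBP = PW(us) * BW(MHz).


TBP = 57.4 * 295 = 16933.0

16933.0


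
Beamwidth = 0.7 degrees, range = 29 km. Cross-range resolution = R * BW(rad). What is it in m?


BW_rad = 0.012217305
CR = 29000 * 0.012217305 = 354.3 m

354.3 m


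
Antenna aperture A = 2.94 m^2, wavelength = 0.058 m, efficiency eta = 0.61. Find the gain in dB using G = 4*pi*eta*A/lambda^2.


G_linear = 4*pi*0.61*2.94/0.058^2 = 6699.32
G_dB = 10*log10(6699.32) = 38.3 dB

38.3 dB


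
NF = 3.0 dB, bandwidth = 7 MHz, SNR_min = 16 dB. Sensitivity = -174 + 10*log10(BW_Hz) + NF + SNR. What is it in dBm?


10*log10(7000000.0) = 68.45
S = -174 + 68.45 + 3.0 + 16 = -86.5 dBm

-86.5 dBm


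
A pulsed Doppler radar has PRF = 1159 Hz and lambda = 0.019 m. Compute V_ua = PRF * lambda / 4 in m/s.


V_ua = 1159 * 0.019 / 4 = 5.5 m/s

5.5 m/s


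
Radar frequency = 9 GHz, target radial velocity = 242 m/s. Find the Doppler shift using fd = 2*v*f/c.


fd = 2 * 242 * 9000000000.0 / 3e8 = 14520.0 Hz

14520.0 Hz


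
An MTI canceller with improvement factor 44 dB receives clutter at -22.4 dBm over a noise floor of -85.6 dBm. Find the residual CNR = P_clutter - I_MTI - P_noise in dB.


CNR = -22.4 - 44 - (-85.6) = 19.2 dB

19.2 dB


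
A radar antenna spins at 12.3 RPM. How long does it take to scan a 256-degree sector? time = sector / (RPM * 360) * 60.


t = 256 / (12.3 * 360) * 60 = 3.47 s

3.47 s


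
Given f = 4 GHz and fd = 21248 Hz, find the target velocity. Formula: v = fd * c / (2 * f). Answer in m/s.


v = 21248 * 3e8 / (2 * 4000000000.0) = 796.8 m/s

796.8 m/s


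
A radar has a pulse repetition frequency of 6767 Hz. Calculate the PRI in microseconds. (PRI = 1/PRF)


PRI = 1/6767 = 0.000147776 s = 147.8 us

147.8 us


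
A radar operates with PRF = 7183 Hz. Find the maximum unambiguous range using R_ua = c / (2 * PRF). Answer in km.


R_ua = 3e8 / (2 * 7183) = 20882.6 m = 20.9 km

20.9 km


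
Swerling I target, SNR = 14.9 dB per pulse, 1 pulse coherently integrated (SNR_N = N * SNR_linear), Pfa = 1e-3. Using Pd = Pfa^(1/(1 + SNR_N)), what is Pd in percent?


SNR_lin = 10^(14.9/10) = 30.90295
SNR_N = 1 * 30.90295 = 30.90295
1/(1 + SNR_N) = 1/31.90295 = 0.0313451
Pd = (1e-3)^0.0313451 = 0.80531
Pd = 80.5%

80.5%


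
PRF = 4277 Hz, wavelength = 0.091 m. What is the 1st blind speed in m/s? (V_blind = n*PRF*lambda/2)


V_blind = 1 * 4277 * 0.091 / 2 = 194.6 m/s

194.6 m/s


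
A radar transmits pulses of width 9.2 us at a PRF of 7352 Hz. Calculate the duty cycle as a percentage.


DC = 9.2e-6 * 7352 * 100 = 6.76%

6.76%


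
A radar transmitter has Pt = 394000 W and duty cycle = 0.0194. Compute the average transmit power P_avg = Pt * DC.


P_avg = 394000 * 0.0194 = 7643.6 W

7643.6 W


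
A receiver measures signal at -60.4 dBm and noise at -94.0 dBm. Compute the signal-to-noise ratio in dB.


SNR = -60.4 - (-94.0) = 33.6 dB

33.6 dB


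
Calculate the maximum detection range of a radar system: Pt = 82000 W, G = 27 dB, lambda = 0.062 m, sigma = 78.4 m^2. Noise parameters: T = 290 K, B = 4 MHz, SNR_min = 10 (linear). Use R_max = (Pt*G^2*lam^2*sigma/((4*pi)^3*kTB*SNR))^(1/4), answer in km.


G_lin = 10^(27/10) = 501.187234
R^4 = 82000 * 501.187234^2 * 0.062^2 * 78.4 / ((4*pi)^3 * 1.38e-23 * 290 * 4000000.0 * 10)
R^4 = 1.9541e19 m^4
R_max = (1.9541e19)^(1/4) = 66487.0 m = 66.5 km

66.5 km


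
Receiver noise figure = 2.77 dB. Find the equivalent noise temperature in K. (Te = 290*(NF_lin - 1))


NF_lin = 10^(2.77/10) = 1.892344
Te = 290 * (1.892344 - 1) = 258.8 K

258.8 K


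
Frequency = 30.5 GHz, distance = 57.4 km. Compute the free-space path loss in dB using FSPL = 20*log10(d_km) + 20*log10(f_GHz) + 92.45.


20*log10(57.4) = 35.18
20*log10(30.5) = 29.69
FSPL = 157.3 dB

157.3 dB


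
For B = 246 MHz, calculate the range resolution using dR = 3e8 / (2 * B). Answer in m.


dR = 3e8 / (2 * 246000000.0) = 0.61 m

0.61 m


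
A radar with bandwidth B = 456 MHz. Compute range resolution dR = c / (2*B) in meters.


dR = 3e8 / (2 * 456000000.0) = 0.33 m

0.33 m


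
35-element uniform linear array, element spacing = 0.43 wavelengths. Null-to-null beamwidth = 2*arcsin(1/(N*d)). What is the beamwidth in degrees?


1/(N*d) = 1/(35*0.43) = 0.066445
BW = 2*arcsin(0.066445) = 7.6 degrees

7.6 degrees


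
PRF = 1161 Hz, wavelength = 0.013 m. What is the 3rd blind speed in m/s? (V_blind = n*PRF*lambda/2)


V_blind = 3 * 1161 * 0.013 / 2 = 22.6 m/s

22.6 m/s


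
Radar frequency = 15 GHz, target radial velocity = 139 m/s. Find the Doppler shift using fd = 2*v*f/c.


fd = 2 * 139 * 15000000000.0 / 3e8 = 13900.0 Hz

13900.0 Hz


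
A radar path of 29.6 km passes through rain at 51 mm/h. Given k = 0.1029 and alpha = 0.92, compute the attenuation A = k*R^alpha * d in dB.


gamma = 0.1029 * 51^0.92 = 3.831598 dB/km
A = 3.831598 * 29.6 = 113.42 dB

113.42 dB


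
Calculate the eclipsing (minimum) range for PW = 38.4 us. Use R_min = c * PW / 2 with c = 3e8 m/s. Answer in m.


R_min = 3e8 * 38.4e-6 / 2 = 5760.0 m

5760.0 m


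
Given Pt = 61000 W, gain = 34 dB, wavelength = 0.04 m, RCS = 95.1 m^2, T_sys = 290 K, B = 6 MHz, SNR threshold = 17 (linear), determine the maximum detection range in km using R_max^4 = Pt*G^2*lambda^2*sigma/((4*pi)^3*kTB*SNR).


G_lin = 10^(34/10) = 2511.886432
R^4 = 61000 * 2511.886432^2 * 0.04^2 * 95.1 / ((4*pi)^3 * 1.38e-23 * 290 * 6000000.0 * 17)
R^4 = 7.22975e19 m^4
R_max = (7.22975e19)^(1/4) = 92210.6 m = 92.2 km

92.2 km


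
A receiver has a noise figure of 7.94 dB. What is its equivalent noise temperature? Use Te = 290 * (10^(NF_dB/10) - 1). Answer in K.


NF_lin = 10^(7.94/10) = 6.223003
Te = 290 * (6.223003 - 1) = 1514.7 K

1514.7 K


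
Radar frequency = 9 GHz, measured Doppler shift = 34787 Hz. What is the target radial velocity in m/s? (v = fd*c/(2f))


v = 34787 * 3e8 / (2 * 9000000000.0) = 579.8 m/s

579.8 m/s


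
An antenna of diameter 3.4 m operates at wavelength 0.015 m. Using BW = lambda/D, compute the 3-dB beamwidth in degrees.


BW_rad = 0.015 / 3.4 = 0.004412
BW_deg = 0.25 degrees

0.25 degrees


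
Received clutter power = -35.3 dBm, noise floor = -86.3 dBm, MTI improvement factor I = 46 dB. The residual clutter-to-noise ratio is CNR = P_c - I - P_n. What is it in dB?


CNR = -35.3 - 46 - (-86.3) = 5.0 dB

5.0 dB


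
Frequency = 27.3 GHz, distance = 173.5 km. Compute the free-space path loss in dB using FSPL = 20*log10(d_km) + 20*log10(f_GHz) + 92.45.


20*log10(173.5) = 44.79
20*log10(27.3) = 28.72
FSPL = 166.0 dB

166.0 dB


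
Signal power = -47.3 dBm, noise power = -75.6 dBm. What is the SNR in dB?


SNR = -47.3 - (-75.6) = 28.3 dB

28.3 dB


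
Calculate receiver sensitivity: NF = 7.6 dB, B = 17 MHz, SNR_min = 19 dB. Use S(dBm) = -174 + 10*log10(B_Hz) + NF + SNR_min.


10*log10(17000000.0) = 72.3
S = -174 + 72.3 + 7.6 + 19 = -75.1 dBm

-75.1 dBm


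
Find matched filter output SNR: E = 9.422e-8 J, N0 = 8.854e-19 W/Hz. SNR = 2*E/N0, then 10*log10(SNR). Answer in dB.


SNR_lin = 2 * 9.422e-8 / 8.854e-19 = 2.128e11
SNR_dB = 10*log10(2.128e11) = 113.3 dB

113.3 dB


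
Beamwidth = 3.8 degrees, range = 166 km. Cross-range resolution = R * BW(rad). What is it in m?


BW_rad = 0.066322512
CR = 166000 * 0.066322512 = 11009.5 m

11009.5 m


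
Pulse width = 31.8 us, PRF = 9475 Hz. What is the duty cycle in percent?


DC = 31.8e-6 * 9475 * 100 = 30.13%

30.13%


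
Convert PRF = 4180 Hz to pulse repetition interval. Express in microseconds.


PRI = 1/4180 = 0.0002392344 s = 239.2 us

239.2 us


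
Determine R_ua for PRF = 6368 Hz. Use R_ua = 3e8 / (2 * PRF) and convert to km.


R_ua = 3e8 / (2 * 6368) = 23555.3 m = 23.6 km

23.6 km


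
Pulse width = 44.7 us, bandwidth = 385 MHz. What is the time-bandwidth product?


TBP = 44.7 * 385 = 17209.5

17209.5


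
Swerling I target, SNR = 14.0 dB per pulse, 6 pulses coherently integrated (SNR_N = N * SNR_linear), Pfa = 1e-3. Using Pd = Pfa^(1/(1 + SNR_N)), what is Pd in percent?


SNR_lin = 10^(14.0/10) = 25.11886
SNR_N = 6 * 25.11886 = 150.71316
1/(1 + SNR_N) = 1/151.71316 = 0.0065914
Pd = (1e-3)^0.0065914 = 0.95549
Pd = 95.5%

95.5%


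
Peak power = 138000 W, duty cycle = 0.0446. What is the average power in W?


P_avg = 138000 * 0.0446 = 6154.8 W

6154.8 W


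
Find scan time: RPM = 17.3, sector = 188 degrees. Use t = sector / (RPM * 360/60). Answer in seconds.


t = 188 / (17.3 * 360) * 60 = 1.81 s

1.81 s


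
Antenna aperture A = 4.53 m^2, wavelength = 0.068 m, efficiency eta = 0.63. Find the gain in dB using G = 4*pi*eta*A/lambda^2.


G_linear = 4*pi*0.63*4.53/0.068^2 = 7755.87
G_dB = 10*log10(7755.87) = 38.9 dB

38.9 dB


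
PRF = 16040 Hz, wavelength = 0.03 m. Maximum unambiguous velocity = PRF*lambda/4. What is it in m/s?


V_ua = 16040 * 0.03 / 4 = 120.3 m/s

120.3 m/s


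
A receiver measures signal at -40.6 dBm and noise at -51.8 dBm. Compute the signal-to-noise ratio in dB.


SNR = -40.6 - (-51.8) = 11.2 dB

11.2 dB


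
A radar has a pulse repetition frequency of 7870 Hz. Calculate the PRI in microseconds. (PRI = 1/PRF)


PRI = 1/7870 = 0.0001270648 s = 127.1 us

127.1 us


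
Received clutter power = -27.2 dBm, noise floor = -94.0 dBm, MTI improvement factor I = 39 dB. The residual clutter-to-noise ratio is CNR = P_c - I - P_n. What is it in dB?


CNR = -27.2 - 39 - (-94.0) = 27.8 dB

27.8 dB


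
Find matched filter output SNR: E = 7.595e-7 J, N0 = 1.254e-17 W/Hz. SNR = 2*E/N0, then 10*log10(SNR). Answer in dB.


SNR_lin = 2 * 7.595e-7 / 1.254e-17 = 1.211e11
SNR_dB = 10*log10(1.211e11) = 110.8 dB

110.8 dB


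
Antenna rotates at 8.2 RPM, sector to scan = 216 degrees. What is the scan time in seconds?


t = 216 / (8.2 * 360) * 60 = 4.39 s

4.39 s


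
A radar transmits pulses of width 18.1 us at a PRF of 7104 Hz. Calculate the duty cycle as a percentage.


DC = 18.1e-6 * 7104 * 100 = 12.86%

12.86%


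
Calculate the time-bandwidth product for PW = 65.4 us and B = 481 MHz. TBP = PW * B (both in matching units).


TBP = 65.4 * 481 = 31457.4

31457.4


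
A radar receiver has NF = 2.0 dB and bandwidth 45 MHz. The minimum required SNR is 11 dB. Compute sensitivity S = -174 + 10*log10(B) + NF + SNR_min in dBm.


10*log10(45000000.0) = 76.53
S = -174 + 76.53 + 2.0 + 11 = -84.5 dBm

-84.5 dBm


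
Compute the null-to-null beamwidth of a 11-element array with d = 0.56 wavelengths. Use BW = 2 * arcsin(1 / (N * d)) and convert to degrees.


1/(N*d) = 1/(11*0.56) = 0.162338
BW = 2*arcsin(0.162338) = 18.7 degrees

18.7 degrees


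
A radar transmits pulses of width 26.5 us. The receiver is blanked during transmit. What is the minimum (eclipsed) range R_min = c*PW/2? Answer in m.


R_min = 3e8 * 26.5e-6 / 2 = 3975.0 m

3975.0 m


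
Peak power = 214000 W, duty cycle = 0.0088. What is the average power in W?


P_avg = 214000 * 0.0088 = 1883.2 W

1883.2 W


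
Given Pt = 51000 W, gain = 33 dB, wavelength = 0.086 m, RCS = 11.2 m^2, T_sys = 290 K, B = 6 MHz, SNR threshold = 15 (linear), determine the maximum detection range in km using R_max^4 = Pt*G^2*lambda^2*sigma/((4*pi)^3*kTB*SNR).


G_lin = 10^(33/10) = 1995.262315
R^4 = 51000 * 1995.262315^2 * 0.086^2 * 11.2 / ((4*pi)^3 * 1.38e-23 * 290 * 6000000.0 * 15)
R^4 = 2.35308e19 m^4
R_max = (2.35308e19)^(1/4) = 69648.1 m = 69.6 km

69.6 km


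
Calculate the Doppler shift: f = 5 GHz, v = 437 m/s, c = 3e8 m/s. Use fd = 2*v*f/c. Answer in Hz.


fd = 2 * 437 * 5000000000.0 / 3e8 = 14566.7 Hz

14566.7 Hz


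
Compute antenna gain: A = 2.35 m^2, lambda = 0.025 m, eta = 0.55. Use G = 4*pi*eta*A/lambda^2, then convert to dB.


G_linear = 4*pi*0.55*2.35/0.025^2 = 25987.25
G_dB = 10*log10(25987.25) = 44.1 dB

44.1 dB


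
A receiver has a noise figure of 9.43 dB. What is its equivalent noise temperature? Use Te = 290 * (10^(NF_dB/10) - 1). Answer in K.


NF_lin = 10^(9.43/10) = 8.770008
Te = 290 * (8.770008 - 1) = 2253.3 K

2253.3 K


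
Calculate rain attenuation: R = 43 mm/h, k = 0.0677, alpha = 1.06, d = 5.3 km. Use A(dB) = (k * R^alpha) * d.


gamma = 0.0677 * 43^1.06 = 3.648087 dB/km
A = 3.648087 * 5.3 = 19.33 dB

19.33 dB


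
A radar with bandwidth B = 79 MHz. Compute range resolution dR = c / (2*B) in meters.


dR = 3e8 / (2 * 79000000.0) = 1.9 m

1.9 m


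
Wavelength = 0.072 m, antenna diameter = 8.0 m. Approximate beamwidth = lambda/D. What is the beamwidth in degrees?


BW_rad = 0.072 / 8.0 = 0.009
BW_deg = 0.52 degrees

0.52 degrees


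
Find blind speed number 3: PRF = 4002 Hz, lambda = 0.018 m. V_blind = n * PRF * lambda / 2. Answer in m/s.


V_blind = 3 * 4002 * 0.018 / 2 = 108.1 m/s

108.1 m/s


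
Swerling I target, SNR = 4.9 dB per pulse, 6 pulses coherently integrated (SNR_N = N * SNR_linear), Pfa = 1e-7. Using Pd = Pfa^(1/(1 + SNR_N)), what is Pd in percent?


SNR_lin = 10^(4.9/10) = 3.0903
SNR_N = 6 * 3.0903 = 18.5418
1/(1 + SNR_N) = 1/19.5418 = 0.0511724
Pd = (1e-7)^0.0511724 = 0.43832
Pd = 43.8%

43.8%


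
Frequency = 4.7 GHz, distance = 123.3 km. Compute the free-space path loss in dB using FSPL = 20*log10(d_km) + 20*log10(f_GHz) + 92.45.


20*log10(123.3) = 41.82
20*log10(4.7) = 13.44
FSPL = 147.7 dB

147.7 dB


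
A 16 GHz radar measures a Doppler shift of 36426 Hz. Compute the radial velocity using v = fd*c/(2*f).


v = 36426 * 3e8 / (2 * 16000000000.0) = 341.5 m/s

341.5 m/s


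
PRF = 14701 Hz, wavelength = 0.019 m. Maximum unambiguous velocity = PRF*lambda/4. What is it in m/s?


V_ua = 14701 * 0.019 / 4 = 69.8 m/s

69.8 m/s


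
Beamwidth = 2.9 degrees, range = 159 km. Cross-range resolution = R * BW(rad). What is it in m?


BW_rad = 0.050614548
CR = 159000 * 0.050614548 = 8047.7 m

8047.7 m


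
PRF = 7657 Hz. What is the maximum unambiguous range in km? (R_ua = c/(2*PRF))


R_ua = 3e8 / (2 * 7657) = 19589.9 m = 19.6 km

19.6 km


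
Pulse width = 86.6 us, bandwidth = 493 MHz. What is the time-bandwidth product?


TBP = 86.6 * 493 = 42693.8

42693.8


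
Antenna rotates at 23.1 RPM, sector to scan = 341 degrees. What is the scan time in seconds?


t = 341 / (23.1 * 360) * 60 = 2.46 s

2.46 s


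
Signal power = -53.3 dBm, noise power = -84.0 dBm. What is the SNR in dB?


SNR = -53.3 - (-84.0) = 30.7 dB

30.7 dB


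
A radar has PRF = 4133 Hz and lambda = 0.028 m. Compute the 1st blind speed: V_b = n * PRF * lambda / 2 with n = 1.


V_blind = 1 * 4133 * 0.028 / 2 = 57.9 m/s

57.9 m/s


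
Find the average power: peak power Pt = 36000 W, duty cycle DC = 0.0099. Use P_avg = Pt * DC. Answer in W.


P_avg = 36000 * 0.0099 = 356.4 W

356.4 W


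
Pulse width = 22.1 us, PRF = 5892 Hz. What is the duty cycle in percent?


DC = 22.1e-6 * 5892 * 100 = 13.02%

13.02%


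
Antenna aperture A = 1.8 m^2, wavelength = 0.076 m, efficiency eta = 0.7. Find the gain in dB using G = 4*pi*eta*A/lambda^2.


G_linear = 4*pi*0.7*1.8/0.076^2 = 2741.28
G_dB = 10*log10(2741.28) = 34.4 dB

34.4 dB


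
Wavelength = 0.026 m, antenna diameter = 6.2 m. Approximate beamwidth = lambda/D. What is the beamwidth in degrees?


BW_rad = 0.026 / 6.2 = 0.004194
BW_deg = 0.24 degrees

0.24 degrees


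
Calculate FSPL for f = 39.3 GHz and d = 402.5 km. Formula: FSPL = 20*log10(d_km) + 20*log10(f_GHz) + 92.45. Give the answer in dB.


20*log10(402.5) = 52.1
20*log10(39.3) = 31.89
FSPL = 176.4 dB

176.4 dB


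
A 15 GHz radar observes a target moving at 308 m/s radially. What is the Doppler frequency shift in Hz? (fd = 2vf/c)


fd = 2 * 308 * 15000000000.0 / 3e8 = 30800.0 Hz

30800.0 Hz


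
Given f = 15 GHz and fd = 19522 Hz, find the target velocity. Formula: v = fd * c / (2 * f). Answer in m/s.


v = 19522 * 3e8 / (2 * 15000000000.0) = 195.2 m/s

195.2 m/s


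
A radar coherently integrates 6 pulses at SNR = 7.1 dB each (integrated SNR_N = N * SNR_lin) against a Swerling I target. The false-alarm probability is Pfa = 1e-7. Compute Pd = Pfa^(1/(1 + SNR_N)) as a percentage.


SNR_lin = 10^(7.1/10) = 5.12861
SNR_N = 6 * 5.12861 = 30.77166
1/(1 + SNR_N) = 1/31.77166 = 0.0314746
Pd = (1e-7)^0.0314746 = 0.60211
Pd = 60.2%

60.2%


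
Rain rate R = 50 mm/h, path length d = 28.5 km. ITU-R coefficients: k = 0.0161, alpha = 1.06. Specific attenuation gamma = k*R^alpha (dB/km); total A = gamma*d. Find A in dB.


gamma = 0.0161 * 50^1.06 = 1.017968 dB/km
A = 1.017968 * 28.5 = 29.01 dB

29.01 dB


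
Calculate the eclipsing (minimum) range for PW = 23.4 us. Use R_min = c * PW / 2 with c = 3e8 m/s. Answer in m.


R_min = 3e8 * 23.4e-6 / 2 = 3510.0 m

3510.0 m


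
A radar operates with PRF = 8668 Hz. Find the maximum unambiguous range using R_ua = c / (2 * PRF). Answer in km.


R_ua = 3e8 / (2 * 8668) = 17305.0 m = 17.3 km

17.3 km


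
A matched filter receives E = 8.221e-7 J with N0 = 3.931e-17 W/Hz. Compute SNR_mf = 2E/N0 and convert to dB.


SNR_lin = 2 * 8.221e-7 / 3.931e-17 = 4.183e10
SNR_dB = 10*log10(4.183e10) = 106.2 dB

106.2 dB


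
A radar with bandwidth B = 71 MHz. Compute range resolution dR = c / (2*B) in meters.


dR = 3e8 / (2 * 71000000.0) = 2.11 m

2.11 m


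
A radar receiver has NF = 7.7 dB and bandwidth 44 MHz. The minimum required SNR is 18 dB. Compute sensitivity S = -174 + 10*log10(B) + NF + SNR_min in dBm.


10*log10(44000000.0) = 76.43
S = -174 + 76.43 + 7.7 + 18 = -71.9 dBm

-71.9 dBm


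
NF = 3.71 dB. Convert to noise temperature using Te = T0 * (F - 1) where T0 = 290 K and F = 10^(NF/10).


NF_lin = 10^(3.71/10) = 2.349633
Te = 290 * (2.349633 - 1) = 391.4 K

391.4 K


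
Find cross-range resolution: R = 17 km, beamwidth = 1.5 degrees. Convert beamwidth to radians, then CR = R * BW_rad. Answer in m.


BW_rad = 0.026179939
CR = 17000 * 0.026179939 = 445.1 m

445.1 m


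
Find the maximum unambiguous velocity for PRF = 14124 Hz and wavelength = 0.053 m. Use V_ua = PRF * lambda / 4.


V_ua = 14124 * 0.053 / 4 = 187.1 m/s

187.1 m/s


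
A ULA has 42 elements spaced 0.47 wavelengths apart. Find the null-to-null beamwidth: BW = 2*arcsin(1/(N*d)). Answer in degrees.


1/(N*d) = 1/(42*0.47) = 0.050659
BW = 2*arcsin(0.050659) = 5.8 degrees

5.8 degrees


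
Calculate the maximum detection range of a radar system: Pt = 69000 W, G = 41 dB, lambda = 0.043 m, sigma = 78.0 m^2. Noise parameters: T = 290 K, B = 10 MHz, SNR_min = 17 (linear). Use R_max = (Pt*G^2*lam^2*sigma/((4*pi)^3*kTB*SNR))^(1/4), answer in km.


G_lin = 10^(41/10) = 12589.254118
R^4 = 69000 * 12589.254118^2 * 0.043^2 * 78.0 / ((4*pi)^3 * 1.38e-23 * 290 * 10000000.0 * 17)
R^4 = 1.16822e21 m^4
R_max = (1.16822e21)^(1/4) = 184876.3 m = 184.9 km

184.9 km
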